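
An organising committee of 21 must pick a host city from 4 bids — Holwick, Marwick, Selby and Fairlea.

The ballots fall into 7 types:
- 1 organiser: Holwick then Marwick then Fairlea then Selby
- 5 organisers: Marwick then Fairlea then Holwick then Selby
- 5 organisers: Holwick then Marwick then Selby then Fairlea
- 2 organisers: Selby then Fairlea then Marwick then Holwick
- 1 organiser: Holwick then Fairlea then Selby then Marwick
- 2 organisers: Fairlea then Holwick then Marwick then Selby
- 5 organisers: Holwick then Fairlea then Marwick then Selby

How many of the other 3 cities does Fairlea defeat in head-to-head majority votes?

1

Fairlea against each rival (21 organisers):
Fairlea vs Holwick: 9 to 12, Holwick.
Fairlea vs Marwick: Marwick, 11–10.
Fairlea vs Selby: Fairlea wins 14–7.
Fairlea beats Selby; loses to Holwick, Marwick — 1 pairwise win.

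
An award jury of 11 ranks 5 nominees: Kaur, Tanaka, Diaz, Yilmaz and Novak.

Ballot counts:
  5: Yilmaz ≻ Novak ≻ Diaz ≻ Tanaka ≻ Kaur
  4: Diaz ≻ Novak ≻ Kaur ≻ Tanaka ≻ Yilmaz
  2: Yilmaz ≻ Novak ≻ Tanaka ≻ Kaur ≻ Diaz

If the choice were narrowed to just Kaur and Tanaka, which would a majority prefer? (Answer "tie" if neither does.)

Ballots ranking Kaur above Tanaka: 4.
Ballots ranking Tanaka above Kaur: 11 − 4 = 7.
Tanaka wins the head-to-head 7–4.

Tanaka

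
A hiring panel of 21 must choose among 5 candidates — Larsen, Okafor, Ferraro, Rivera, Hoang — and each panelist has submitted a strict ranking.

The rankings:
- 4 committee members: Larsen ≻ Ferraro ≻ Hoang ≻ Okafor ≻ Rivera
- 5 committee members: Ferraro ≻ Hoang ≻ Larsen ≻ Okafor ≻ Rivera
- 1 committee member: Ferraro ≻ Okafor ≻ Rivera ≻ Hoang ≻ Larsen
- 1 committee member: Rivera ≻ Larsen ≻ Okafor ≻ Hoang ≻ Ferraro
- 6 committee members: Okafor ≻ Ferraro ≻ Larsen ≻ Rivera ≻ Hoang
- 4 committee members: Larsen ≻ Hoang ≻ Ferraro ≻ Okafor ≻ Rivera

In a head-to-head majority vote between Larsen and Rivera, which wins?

Ballots ranking Larsen above Rivera: 4 + 5 + 6 + 4 = 19.
Ballots ranking Rivera above Larsen: 21 − 19 = 2.
Larsen wins the head-to-head 19–2.

Larsen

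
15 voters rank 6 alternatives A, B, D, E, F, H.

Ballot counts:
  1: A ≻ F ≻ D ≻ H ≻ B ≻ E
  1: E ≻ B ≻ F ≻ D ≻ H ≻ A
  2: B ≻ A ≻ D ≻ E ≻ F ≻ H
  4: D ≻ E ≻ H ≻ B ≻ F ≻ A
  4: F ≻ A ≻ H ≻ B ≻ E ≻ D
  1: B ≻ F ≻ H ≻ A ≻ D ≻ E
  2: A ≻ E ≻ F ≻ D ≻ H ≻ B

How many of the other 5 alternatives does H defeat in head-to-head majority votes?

H against each rival (15 voters):
H vs A: H preferred on 1+4+1 = 6 ballots; A wins 9–6.
H–B: H 11–4.
H vs D: D wins 10–5.
H vs E: E, 9–6.
H vs F: 4 to 11, F.
H beats B; loses to A, D, E, F — 1 pairwise win.

1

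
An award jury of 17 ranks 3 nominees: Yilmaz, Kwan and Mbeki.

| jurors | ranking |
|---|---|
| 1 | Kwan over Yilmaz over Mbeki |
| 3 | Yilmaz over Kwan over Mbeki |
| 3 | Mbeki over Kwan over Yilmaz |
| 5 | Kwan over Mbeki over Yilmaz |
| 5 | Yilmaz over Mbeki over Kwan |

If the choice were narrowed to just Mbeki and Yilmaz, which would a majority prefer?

Yilmaz

Ballots ranking Mbeki above Yilmaz: 3 + 5 = 8.
Ballots ranking Yilmaz above Mbeki: 17 − 8 = 9.
Yilmaz wins the head-to-head 9–8.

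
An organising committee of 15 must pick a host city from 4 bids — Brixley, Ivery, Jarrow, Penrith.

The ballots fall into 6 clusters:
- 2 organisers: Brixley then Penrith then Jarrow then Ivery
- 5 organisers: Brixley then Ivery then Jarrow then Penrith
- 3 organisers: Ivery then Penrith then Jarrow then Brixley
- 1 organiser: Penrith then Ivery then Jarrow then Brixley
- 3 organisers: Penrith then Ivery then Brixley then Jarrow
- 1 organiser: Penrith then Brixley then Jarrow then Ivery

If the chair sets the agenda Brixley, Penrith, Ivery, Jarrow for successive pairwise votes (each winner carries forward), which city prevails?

Ivery

Round 1: Brixley vs Penrith — 7–8, Penrith advances.
Round 2: Penrith vs Ivery — 7–8, Ivery advances.
Round 3: Ivery vs Jarrow — 12–3, Ivery advances.
The agenda winner is Ivery.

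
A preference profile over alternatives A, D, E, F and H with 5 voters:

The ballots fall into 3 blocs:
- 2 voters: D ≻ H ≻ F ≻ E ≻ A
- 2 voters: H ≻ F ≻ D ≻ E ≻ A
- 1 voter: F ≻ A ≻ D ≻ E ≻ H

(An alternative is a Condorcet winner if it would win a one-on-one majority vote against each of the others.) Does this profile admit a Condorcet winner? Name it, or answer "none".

none

Head-to-head results (5 voters):
A vs D: D wins 4–1.
A–E: E 4–1.
A–F: F 5–0.
A vs H: H, 4–1.
D vs E: D, 5–0.
D vs F: F, 3–2.
D vs H: D, 3–2.
E vs F: F, 5–0.
E–H: H 4–1.
F vs H: H, 4–1.
Each alternative drops at least one matchup (A loses to D; D loses to F; E loses to D; F loses to H; H loses to D); the cycle D → H → F → D rules out a Condorcet winner.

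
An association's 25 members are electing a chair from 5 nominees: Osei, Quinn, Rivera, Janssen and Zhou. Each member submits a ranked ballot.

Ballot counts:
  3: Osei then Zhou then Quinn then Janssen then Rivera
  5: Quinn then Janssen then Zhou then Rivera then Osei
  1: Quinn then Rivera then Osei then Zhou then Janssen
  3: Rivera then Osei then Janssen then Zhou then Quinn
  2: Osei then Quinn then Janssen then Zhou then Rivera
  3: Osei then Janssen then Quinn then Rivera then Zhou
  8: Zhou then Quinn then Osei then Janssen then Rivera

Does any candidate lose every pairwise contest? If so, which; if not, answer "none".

Rivera

Pairwise majorities:
Osei vs Quinn: Quinn wins 14–11.
Osei vs Rivera: Osei wins 16–9.
Osei vs Janssen: 20 to 5, Osei.
Osei vs Zhou: 3+1+3+2+3 = 12 for Osei, 13 for Zhou — Zhou by 13–12.
Quinn vs Rivera: Quinn, 22–3.
Quinn–Janssen: Quinn 19–6.
Quinn vs Zhou: Zhou wins 14–11.
Rivera vs Janssen: Janssen wins 21–4.
Rivera–Zhou: Zhou 18–7.
Janssen vs Zhou: Janssen wins 13–12.
Rivera loses to every other candidate — it is the Condorcet loser.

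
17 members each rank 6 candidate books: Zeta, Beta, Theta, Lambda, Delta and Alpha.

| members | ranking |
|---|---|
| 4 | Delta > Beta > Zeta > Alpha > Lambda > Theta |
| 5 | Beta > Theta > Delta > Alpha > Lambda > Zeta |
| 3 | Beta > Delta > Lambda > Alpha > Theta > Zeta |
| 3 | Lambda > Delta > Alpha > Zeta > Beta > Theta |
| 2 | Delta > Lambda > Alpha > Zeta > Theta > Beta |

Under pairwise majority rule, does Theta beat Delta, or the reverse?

Ballots ranking Theta above Delta: 5.
Ballots ranking Delta above Theta: 17 − 5 = 12.
Delta wins the head-to-head 12–5.

Delta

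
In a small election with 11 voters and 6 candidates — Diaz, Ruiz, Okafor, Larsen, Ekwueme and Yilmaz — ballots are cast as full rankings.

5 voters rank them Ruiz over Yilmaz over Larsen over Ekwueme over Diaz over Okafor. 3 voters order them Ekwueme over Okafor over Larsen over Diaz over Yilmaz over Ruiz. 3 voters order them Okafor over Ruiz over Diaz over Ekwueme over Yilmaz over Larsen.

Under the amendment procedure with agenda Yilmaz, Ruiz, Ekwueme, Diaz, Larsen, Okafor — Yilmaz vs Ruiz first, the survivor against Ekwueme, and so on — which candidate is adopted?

Okafor

Round 1: Yilmaz vs Ruiz — 3–8, Ruiz advances.
Round 2: Ruiz vs Ekwueme — 8–3, Ruiz advances.
Round 3: Ruiz vs Diaz — 8–3, Ruiz advances.
Round 4: Ruiz vs Larsen — 8–3, Ruiz advances.
Round 5: Ruiz vs Okafor — 5–6, Okafor advances.
Okafor survives the agenda.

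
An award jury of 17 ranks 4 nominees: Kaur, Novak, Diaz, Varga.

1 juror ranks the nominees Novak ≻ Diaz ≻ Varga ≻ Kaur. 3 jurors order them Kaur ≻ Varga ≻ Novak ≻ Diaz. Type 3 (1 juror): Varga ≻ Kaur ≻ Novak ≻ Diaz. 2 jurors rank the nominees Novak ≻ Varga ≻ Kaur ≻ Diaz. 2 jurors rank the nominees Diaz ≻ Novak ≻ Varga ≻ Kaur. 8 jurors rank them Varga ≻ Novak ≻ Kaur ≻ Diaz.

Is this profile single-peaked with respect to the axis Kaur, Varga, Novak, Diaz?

yes

Axis positions: Kaur=1, Varga=2, Novak=3, Diaz=4.
Type 1 (peak Novak at position 3): ranking walks positions 3-4-2-1, expanding outward from the peak — single-peaked.
Type 2 (peak Kaur at position 1): ranking walks positions 1-2-3-4, expanding outward from the peak — single-peaked.
Type 3 (peak Varga at position 2): ranking walks positions 2-1-3-4, expanding outward from the peak — single-peaked.
Type 4 (peak Novak at position 3): ranking walks positions 3-2-1-4, expanding outward from the peak — single-peaked.
Type 5 (peak Diaz at position 4): ranking walks positions 4-3-2-1, expanding outward from the peak — single-peaked.
Type 6 (peak Varga at position 2): ranking walks positions 2-3-1-4, expanding outward from the peak — single-peaked.
Every ranking is single-peaked on this axis.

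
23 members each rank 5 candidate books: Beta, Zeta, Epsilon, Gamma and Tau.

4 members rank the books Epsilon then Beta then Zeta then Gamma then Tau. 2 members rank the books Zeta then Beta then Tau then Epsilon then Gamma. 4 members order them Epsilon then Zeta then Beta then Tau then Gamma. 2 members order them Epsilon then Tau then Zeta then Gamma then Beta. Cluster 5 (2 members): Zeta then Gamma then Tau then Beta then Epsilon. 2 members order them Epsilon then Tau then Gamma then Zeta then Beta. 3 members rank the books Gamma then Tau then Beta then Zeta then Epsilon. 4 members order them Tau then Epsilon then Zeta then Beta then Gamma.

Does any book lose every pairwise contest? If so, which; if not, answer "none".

Head-to-head results (23 members):
Beta–Zeta: Zeta 16–7.
Beta vs Epsilon: Beta is ranked higher on 2+2+3 = 7 ballots, Epsilon on 16. Epsilon wins 16–7.
Beta–Gamma: Beta 14–9.
Beta vs Tau: Tau wins 13–10.
Zeta–Epsilon: Epsilon 16–7.
Zeta vs Gamma: Zeta, 18–5.
Zeta vs Tau: 4+2+4+2 = 12 for Zeta, 11 for Tau — Zeta by 12–11.
Epsilon–Gamma: Epsilon 18–5.
Epsilon vs Tau: Epsilon is ranked higher on 4+4+2+2 = 12 ballots, Tau on 11. Epsilon wins 12–11.
Gamma vs Tau: Tau, 14–9.
Only Gamma has no wins; Gamma is the Condorcet loser.

Gamma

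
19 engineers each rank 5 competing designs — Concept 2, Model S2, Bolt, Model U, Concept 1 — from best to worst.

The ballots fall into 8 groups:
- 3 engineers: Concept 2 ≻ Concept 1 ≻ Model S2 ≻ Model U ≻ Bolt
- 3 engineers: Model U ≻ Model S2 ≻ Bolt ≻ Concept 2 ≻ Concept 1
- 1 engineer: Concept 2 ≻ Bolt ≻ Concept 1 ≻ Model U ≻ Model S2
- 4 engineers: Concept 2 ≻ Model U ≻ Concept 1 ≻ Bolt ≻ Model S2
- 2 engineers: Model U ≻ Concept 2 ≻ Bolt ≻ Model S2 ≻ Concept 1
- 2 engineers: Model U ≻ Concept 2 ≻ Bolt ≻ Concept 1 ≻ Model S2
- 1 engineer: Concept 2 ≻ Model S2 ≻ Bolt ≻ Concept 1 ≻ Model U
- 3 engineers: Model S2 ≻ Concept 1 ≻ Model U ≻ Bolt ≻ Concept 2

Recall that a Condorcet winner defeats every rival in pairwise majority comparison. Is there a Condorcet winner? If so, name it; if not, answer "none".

Model U

Pairwise majorities:
Concept 2–Model S2: Concept 2 13–6.
Concept 2–Bolt: Concept 2 13–6.
Concept 2 vs Model U: Model U, 10–9.
Concept 2 vs Concept 1: Concept 2 wins 16–3.
Model S2 vs Bolt: Model S2 wins 10–9.
Model S2–Model U: Model U 12–7.
Model S2 vs Concept 1: Concept 1 wins 10–9.
Bolt vs Model U: Model U, 17–2.
Bolt–Concept 1: Concept 1 10–9.
Model U vs Concept 1: Model U wins 11–8.
Model U wins every pairwise contest, so Model U is the Condorcet winner.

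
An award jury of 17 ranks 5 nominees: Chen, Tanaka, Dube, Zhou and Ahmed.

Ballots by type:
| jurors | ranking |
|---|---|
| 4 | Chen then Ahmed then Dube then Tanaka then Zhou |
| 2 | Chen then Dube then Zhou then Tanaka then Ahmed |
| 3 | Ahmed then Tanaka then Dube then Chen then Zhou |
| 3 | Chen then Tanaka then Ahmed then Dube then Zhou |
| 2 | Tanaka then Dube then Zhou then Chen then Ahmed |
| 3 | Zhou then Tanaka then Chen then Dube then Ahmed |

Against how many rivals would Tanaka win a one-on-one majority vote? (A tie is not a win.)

Tanaka against each rival (17 jurors):
Tanaka vs Chen: Tanaka is ranked higher on 3+2+3 = 8 ballots, Chen on 9. Chen wins 9–8.
Tanaka vs Dube: Tanaka, 11–6.
Tanaka vs Zhou: Tanaka, 12–5.
Tanaka vs Ahmed: Tanaka wins 10–7.
Tanaka beats Dube, Zhou, Ahmed; loses to Chen — 3 pairwise wins.

3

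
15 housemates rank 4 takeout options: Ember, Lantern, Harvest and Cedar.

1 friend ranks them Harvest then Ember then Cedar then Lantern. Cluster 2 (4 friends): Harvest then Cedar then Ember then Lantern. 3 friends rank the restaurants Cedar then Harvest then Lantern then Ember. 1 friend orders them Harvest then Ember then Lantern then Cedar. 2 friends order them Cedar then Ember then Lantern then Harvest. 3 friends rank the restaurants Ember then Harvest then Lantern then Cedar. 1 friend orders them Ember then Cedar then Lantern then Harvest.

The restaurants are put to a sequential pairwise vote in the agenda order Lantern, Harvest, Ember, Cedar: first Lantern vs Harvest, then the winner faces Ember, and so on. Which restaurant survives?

Harvest

Round 1: Lantern vs Harvest — 3–12, Harvest advances.
Round 2: Harvest vs Ember — 9–6, Harvest advances.
Round 3: Harvest vs Cedar — 9–6, Harvest advances.
Harvest survives the agenda.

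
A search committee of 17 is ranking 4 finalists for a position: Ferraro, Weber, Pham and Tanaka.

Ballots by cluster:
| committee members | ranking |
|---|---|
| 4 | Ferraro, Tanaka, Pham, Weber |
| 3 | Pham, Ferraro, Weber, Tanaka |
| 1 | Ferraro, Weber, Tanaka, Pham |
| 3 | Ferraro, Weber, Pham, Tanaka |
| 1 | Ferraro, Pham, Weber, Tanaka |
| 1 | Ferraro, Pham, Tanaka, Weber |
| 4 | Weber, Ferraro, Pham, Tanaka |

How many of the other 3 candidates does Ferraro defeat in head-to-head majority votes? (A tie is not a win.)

Ferraro against each rival (17 committee members):
Ferraro–Weber: Ferraro 13–4.
Ferraro vs Pham: Ferraro preferred on 4+1+3+1+1+4 = 14 ballots; Ferraro wins 14–3.
Ferraro vs Tanaka: Ferraro, 17–0.
Ferraro beats Weber, Pham, Tanaka — 3 pairwise wins.

3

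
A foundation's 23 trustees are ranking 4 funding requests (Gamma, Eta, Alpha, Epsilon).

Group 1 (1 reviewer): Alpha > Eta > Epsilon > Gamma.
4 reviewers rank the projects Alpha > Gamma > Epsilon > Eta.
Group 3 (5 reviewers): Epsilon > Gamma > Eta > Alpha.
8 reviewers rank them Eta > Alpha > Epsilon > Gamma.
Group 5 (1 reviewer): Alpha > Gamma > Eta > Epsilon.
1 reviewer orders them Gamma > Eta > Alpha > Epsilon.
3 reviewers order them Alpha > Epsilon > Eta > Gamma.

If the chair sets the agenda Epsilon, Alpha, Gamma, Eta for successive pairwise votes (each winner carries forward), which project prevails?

Eta

Round 1: Epsilon vs Alpha — 5–18, Alpha advances.
Round 2: Alpha vs Gamma — 17–6, Alpha advances.
Round 3: Alpha vs Eta — 9–14, Eta advances.
The agenda winner is Eta.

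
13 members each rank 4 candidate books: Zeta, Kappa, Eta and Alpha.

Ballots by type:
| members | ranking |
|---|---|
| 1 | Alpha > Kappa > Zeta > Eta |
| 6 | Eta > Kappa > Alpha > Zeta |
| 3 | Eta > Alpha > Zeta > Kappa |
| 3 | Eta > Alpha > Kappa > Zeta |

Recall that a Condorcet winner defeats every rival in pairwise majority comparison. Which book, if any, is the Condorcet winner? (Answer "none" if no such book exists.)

Eta

Check each pair by majority over 13 ballots:
Zeta vs Kappa: Zeta preferred on 3 ballots; Kappa wins 10–3.
Zeta vs Eta: Zeta preferred on 1 ballot; Eta wins 12–1.
Zeta vs Alpha: 0 to 13, Alpha.
Kappa vs Eta: Kappa is ranked higher on 1 ballot, Eta on 12. Eta wins 12–1.
Kappa vs Alpha: Kappa is ranked higher on 6 ballots, Alpha on 7. Alpha wins 7–6.
Eta vs Alpha: Eta is ranked higher on 6+3+3 = 12 ballots, Alpha on 1. Eta wins 12–1.
Only Eta has no losses; Eta is the Condorcet winner.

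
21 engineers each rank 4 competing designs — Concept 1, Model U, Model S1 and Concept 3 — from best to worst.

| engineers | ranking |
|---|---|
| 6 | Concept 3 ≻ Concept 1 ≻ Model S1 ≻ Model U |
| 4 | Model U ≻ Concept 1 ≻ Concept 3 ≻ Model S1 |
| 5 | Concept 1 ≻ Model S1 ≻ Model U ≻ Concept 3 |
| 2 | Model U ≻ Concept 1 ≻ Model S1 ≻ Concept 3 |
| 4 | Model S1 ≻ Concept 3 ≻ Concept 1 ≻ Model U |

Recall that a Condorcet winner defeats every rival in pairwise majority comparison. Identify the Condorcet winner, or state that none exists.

Concept 1

Head-to-head results (21 engineers):
Concept 1 vs Model U: Concept 1 wins 15–6.
Concept 1 vs Model S1: Concept 1 wins 17–4.
Concept 1 vs Concept 3: Concept 1 wins 11–10.
Model U vs Model S1: Model S1 wins 15–6.
Model U vs Concept 3: Model U wins 11–10.
Model S1–Concept 3: Model S1 11–10.
Concept 1 defeats every rival head-to-head and is the Condorcet winner.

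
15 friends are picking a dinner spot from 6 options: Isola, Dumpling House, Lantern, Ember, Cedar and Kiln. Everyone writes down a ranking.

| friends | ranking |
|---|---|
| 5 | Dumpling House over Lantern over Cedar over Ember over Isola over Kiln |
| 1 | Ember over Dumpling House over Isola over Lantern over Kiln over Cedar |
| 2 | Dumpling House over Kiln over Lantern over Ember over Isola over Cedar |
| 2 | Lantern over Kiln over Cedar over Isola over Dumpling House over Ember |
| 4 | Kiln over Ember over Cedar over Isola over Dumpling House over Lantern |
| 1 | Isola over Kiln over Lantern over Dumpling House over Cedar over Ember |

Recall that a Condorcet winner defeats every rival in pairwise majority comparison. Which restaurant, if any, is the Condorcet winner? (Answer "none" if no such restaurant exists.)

Head-to-head results (15 friends):
Isola vs Dumpling House: Dumpling House wins 8–7.
Isola–Lantern: Lantern 9–6.
Isola–Ember: Ember 12–3.
Isola vs Cedar: Cedar wins 11–4.
Isola–Kiln: Kiln 8–7.
Dumpling House–Lantern: Dumpling House 12–3.
Dumpling House–Ember: Dumpling House 10–5.
Dumpling House vs Cedar: Dumpling House wins 9–6.
Dumpling House vs Kiln: Dumpling House, 8–7.
Lantern vs Ember: Lantern, 10–5.
Lantern vs Cedar: Lantern wins 11–4.
Lantern vs Kiln: Lantern wins 8–7.
Ember–Cedar: Cedar 8–7.
Ember vs Kiln: Kiln, 9–6.
Cedar vs Kiln: Kiln, 10–5.
Only Dumpling House has no losses; Dumpling House is the Condorcet winner.

Dumpling House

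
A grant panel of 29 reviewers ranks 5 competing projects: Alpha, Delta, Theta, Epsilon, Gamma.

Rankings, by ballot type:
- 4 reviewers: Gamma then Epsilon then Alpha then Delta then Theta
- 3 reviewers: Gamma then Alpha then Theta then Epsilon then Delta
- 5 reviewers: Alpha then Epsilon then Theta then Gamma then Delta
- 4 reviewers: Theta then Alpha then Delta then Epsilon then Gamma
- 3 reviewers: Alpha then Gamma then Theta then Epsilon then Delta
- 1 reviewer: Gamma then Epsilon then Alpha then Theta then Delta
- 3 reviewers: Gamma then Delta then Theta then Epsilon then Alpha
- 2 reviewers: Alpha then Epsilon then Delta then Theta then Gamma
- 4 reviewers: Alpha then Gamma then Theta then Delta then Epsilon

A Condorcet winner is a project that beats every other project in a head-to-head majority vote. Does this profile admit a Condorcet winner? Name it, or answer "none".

Alpha

Pairwise majorities:
Alpha vs Delta: Alpha preferred on 26 ballots; Alpha wins 26–3.
Alpha vs Theta: 22 to 7, Alpha.
Alpha vs Epsilon: 21 to 8, Alpha.
Alpha vs Gamma: 5+4+3+2+4 = 18 for Alpha, 11 for Gamma — Alpha by 18–11.
Delta vs Theta: Delta preferred on 4+3+2 = 9 ballots; Theta wins 20–9.
Delta vs Epsilon: 4+3+4 = 11 for Delta, 18 for Epsilon — Epsilon by 18–11.
Delta vs Gamma: Delta is ranked higher on 4+2 = 6 ballots, Gamma on 23. Gamma wins 23–6.
Theta vs Epsilon: Theta preferred on 3+4+3+3+4 = 17 ballots; Theta wins 17–12.
Theta vs Gamma: 5+4+2 = 11 for Theta, 18 for Gamma — Gamma by 18–11.
Epsilon vs Gamma: Epsilon is ranked higher on 5+4+2 = 11 ballots, Gamma on 18. Gamma wins 18–11.
Only Alpha has no losses; Alpha is the Condorcet winner.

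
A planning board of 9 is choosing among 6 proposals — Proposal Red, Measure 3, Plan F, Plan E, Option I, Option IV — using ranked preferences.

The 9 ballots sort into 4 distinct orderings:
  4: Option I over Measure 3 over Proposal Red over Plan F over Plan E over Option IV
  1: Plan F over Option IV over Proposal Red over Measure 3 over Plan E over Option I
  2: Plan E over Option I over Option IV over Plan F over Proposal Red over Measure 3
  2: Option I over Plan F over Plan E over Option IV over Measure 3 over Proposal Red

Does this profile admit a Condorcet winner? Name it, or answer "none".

Option I

Check each pair by majority over 9 ballots:
Proposal Red vs Measure 3: Proposal Red is ranked higher on 1+2 = 3 ballots, Measure 3 on 6. Measure 3 wins 6–3.
Proposal Red vs Plan F: 4 for Proposal Red, 5 for Plan F — Plan F by 5–4.
Proposal Red vs Plan E: Proposal Red preferred on 4+1 = 5 ballots; Proposal Red wins 5–4.
Proposal Red vs Option I: Proposal Red preferred on 1 ballot; Option I wins 8–1.
Proposal Red vs Option IV: Proposal Red preferred on 4 ballots; Option IV wins 5–4.
Measure 3 vs Plan F: Measure 3 is ranked higher on 4 ballots, Plan F on 5. Plan F wins 5–4.
Measure 3 vs Plan E: 4+1 = 5 for Measure 3, 4 for Plan E — Measure 3 by 5–4.
Measure 3 vs Option I: 1 to 8, Option I.
Measure 3 vs Option IV: Measure 3 is ranked higher on 4 ballots, Option IV on 5. Option IV wins 5–4.
Plan F vs Plan E: Plan F preferred on 4+1+2 = 7 ballots; Plan F wins 7–2.
Plan F vs Option I: Plan F preferred on 1 ballot; Option I wins 8–1.
Plan F vs Option IV: Plan F preferred on 4+1+2 = 7 ballots; Plan F wins 7–2.
Plan E vs Option I: Plan E preferred on 1+2 = 3 ballots; Option I wins 6–3.
Plan E vs Option IV: Plan E is ranked higher on 4+2+2 = 8 ballots, Option IV on 1. Plan E wins 8–1.
Option I vs Option IV: Option I preferred on 4+2+2 = 8 ballots; Option I wins 8–1.
Option I wins every pairwise contest, so Option I is the Condorcet winner.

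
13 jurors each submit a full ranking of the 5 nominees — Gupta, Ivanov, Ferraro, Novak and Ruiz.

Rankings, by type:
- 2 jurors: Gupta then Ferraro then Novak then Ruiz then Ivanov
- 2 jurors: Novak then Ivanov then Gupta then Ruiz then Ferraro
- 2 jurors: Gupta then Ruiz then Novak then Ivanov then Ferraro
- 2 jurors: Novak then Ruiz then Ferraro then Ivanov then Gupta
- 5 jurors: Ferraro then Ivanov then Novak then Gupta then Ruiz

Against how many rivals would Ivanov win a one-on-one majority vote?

Ivanov against each rival (13 jurors):
Ivanov–Gupta: Ivanov 9–4.
Ivanov vs Ferraro: Ivanov is ranked higher on 2+2 = 4 ballots, Ferraro on 9. Ferraro wins 9–4.
Ivanov vs Novak: 5 for Ivanov, 8 for Novak — Novak by 8–5.
Ivanov vs Ruiz: Ivanov, 7–6.
Ivanov beats Gupta, Ruiz; loses to Ferraro, Novak — 2 pairwise wins.

2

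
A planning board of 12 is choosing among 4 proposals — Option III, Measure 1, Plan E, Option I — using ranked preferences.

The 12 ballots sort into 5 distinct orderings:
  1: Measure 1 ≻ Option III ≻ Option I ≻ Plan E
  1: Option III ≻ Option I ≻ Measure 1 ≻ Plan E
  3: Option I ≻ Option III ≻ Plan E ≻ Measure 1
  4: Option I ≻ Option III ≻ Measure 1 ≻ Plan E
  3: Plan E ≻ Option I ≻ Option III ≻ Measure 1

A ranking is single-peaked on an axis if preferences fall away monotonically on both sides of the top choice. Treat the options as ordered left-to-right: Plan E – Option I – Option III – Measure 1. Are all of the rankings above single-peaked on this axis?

Axis positions: Plan E=1, Option I=2, Option III=3, Measure 1=4.
Group 1 (peak Measure 1 at position 4): ranking walks positions 4-3-2-1, expanding outward from the peak — single-peaked.
Group 2 (peak Option III at position 3): ranking walks positions 3-2-4-1, expanding outward from the peak — single-peaked.
Group 3 (peak Option I at position 2): ranking walks positions 2-3-1-4, expanding outward from the peak — single-peaked.
Group 4 (peak Option I at position 2): ranking walks positions 2-3-4-1, expanding outward from the peak — single-peaked.
Group 5 (peak Plan E at position 1): ranking walks positions 1-2-3-4, expanding outward from the peak — single-peaked.
Every ranking is single-peaked on this axis.

yes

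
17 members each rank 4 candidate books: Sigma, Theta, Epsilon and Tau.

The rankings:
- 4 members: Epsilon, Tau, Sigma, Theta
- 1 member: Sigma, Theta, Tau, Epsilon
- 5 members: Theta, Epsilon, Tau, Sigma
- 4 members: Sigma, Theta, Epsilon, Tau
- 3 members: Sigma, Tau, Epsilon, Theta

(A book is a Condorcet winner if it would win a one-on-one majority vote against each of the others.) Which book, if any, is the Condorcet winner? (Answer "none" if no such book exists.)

Check each pair by majority over 17 ballots:
Sigma vs Theta: Sigma, 12–5.
Sigma vs Epsilon: Epsilon wins 9–8.
Sigma–Tau: Tau 9–8.
Theta–Epsilon: Theta 10–7.
Theta vs Tau: Theta, 10–7.
Epsilon vs Tau: Epsilon wins 13–4.
Each book drops at least one matchup (Sigma loses to Epsilon; Theta loses to Sigma; Epsilon loses to Theta; Tau loses to Theta); the cycle Sigma > Theta > Epsilon > Sigma rules out a Condorcet winner.

none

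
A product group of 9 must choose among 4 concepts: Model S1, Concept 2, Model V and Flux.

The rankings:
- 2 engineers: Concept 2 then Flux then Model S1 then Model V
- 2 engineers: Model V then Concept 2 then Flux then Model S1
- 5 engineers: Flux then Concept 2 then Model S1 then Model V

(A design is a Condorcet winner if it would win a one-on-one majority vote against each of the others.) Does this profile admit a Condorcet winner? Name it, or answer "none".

Flux

Head-to-head results (9 engineers):
Model S1 vs Concept 2: Concept 2 wins 9–0.
Model S1 vs Model V: Model S1 wins 7–2.
Model S1 vs Flux: Flux wins 9–0.
Concept 2–Model V: Concept 2 7–2.
Concept 2–Flux: Flux 5–4.
Model V vs Flux: Flux wins 7–2.
Flux defeats every rival head-to-head and is the Condorcet winner.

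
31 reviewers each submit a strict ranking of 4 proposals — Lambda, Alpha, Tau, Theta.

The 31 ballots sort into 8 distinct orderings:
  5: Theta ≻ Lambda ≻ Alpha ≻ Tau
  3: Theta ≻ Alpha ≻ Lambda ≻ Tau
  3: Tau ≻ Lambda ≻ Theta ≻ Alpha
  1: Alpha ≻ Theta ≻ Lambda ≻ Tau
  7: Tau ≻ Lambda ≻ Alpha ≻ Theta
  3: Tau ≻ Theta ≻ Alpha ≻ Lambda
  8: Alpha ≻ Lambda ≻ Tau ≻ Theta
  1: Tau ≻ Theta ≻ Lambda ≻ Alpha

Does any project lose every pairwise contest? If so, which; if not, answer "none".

Head-to-head results (31 reviewers):
Lambda vs Alpha: 5+3+7+1 = 16 for Lambda, 15 for Alpha — Lambda by 16–15.
Lambda vs Tau: 5+3+1+8 = 17 for Lambda, 14 for Tau — Lambda by 17–14.
Lambda vs Theta: Lambda, 18–13.
Alpha vs Tau: Alpha wins 17–14.
Alpha–Theta: Alpha 16–15.
Tau vs Theta: 3+7+3+8+1 = 22 for Tau, 9 for Theta — Tau by 22–9.
Theta is beaten in every head-to-head and is the Condorcet loser.

Theta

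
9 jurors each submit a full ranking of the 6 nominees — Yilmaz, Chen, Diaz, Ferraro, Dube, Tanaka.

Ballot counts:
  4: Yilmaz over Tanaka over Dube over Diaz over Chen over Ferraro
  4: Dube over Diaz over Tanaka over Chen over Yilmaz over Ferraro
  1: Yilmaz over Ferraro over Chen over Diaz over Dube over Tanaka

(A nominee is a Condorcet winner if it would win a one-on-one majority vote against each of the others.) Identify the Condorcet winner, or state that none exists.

Yilmaz

Check each pair by majority over 9 ballots:
Yilmaz vs Chen: 4+1 = 5 for Yilmaz, 4 for Chen — Yilmaz by 5–4.
Yilmaz–Diaz: Yilmaz 5–4.
Yilmaz vs Ferraro: 4+4+1 = 9 for Yilmaz, 0 for Ferraro — Yilmaz by 9–0.
Yilmaz vs Dube: Yilmaz wins 5–4.
Yilmaz vs Tanaka: 4+1 = 5 for Yilmaz, 4 for Tanaka — Yilmaz by 5–4.
Chen vs Diaz: Diaz wins 8–1.
Chen–Ferraro: Chen 8–1.
Chen vs Dube: 1 for Chen, 8 for Dube — Dube by 8–1.
Chen vs Tanaka: Tanaka, 8–1.
Diaz vs Ferraro: 8 to 1, Diaz.
Diaz vs Dube: Dube, 8–1.
Diaz vs Tanaka: Diaz is ranked higher on 4+1 = 5 ballots, Tanaka on 4. Diaz wins 5–4.
Ferraro vs Dube: Ferraro preferred on 1 ballot; Dube wins 8–1.
Ferraro–Tanaka: Tanaka 8–1.
Dube–Tanaka: Dube 5–4.
Yilmaz wins every pairwise contest, so Yilmaz is the Condorcet winner.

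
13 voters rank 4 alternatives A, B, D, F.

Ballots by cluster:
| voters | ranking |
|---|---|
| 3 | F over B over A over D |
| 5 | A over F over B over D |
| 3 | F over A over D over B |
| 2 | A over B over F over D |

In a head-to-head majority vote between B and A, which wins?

Ballots ranking B above A: 3.
Ballots ranking A above B: 13 − 3 = 10.
A wins the head-to-head 10–3.

A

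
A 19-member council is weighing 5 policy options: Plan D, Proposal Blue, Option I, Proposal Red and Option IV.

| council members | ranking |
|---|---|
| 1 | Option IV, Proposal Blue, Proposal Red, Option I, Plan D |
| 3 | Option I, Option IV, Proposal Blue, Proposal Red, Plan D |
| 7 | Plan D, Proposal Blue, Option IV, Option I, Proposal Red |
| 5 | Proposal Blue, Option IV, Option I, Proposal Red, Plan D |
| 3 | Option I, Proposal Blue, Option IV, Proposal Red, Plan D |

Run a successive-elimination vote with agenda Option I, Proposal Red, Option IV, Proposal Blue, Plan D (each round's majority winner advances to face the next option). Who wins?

Round 1: Option I vs Proposal Red — 18–1, Option I advances.
Round 2: Option I vs Option IV — 6–13, Option IV advances.
Round 3: Option IV vs Proposal Blue — 4–15, Proposal Blue advances.
Round 4: Proposal Blue vs Plan D — 12–7, Proposal Blue advances.
The agenda winner is Proposal Blue.

Proposal Blue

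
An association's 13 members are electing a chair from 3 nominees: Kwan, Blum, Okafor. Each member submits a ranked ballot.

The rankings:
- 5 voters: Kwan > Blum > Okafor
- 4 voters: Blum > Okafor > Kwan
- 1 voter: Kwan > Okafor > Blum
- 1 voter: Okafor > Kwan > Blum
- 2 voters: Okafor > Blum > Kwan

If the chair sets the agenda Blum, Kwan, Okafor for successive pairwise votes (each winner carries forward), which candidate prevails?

Okafor

Round 1: Blum vs Kwan — 6–7, Kwan advances.
Round 2: Kwan vs Okafor — 6–7, Okafor advances.
The agenda winner is Okafor.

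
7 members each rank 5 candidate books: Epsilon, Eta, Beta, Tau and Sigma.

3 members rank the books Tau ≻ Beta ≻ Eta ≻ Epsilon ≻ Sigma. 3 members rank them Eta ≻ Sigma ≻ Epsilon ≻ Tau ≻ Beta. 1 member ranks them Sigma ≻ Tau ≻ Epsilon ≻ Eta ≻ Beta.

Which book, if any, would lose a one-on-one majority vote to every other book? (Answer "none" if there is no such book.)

Head-to-head results (7 members):
Epsilon vs Eta: 1 to 6, Eta.
Epsilon vs Beta: Epsilon, 4–3.
Epsilon–Tau: Tau 4–3.
Epsilon vs Sigma: Epsilon is ranked higher on 3 ballots, Sigma on 4. Sigma wins 4–3.
Eta vs Beta: 4 to 3, Eta.
Eta vs Tau: Tau wins 4–3.
Eta vs Sigma: Eta is ranked higher on 3+3 = 6 ballots, Sigma on 1. Eta wins 6–1.
Beta vs Tau: Tau, 7–0.
Beta vs Sigma: Sigma, 4–3.
Tau vs Sigma: Tau preferred on 3 ballots; Sigma wins 4–3.
Only Beta has no wins; Beta is the Condorcet loser.

Beta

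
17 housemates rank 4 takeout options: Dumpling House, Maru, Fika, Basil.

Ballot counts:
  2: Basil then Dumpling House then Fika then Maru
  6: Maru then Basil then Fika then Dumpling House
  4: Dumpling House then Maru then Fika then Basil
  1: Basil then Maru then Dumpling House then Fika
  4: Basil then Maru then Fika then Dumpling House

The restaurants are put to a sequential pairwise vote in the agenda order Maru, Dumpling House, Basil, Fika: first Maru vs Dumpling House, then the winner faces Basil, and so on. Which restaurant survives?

Maru

Round 1: Maru vs Dumpling House — 11–6, Maru advances.
Round 2: Maru vs Basil — 10–7, Maru advances.
Round 3: Maru vs Fika — 15–2, Maru advances.
Maru survives the agenda.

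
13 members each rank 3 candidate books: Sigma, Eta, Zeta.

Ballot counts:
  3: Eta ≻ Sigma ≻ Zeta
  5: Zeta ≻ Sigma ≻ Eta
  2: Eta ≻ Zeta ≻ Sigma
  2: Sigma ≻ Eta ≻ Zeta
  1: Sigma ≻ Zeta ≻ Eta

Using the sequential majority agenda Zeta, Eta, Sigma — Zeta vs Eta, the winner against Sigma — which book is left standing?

Round 1: Zeta vs Eta — 6–7, Eta advances.
Round 2: Eta vs Sigma — 5–8, Sigma advances.
Sigma survives the agenda.

Sigma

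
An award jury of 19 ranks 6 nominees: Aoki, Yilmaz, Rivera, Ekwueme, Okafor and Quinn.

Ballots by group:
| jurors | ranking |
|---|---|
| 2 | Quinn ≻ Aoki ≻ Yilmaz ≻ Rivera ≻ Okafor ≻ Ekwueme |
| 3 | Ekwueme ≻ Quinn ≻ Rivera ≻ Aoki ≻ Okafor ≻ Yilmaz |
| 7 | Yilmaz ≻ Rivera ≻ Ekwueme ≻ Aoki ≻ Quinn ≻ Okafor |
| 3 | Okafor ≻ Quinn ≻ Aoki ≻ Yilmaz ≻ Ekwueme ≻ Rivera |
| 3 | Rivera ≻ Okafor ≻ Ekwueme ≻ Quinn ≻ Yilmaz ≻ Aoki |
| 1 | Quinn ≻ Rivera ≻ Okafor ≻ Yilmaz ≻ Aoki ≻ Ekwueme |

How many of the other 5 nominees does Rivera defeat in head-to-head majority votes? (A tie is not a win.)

4

Rivera against each rival (19 jurors):
Rivera vs Aoki: Rivera preferred on 3+7+3+1 = 14 ballots; Rivera wins 14–5.
Rivera vs Yilmaz: Yilmaz wins 12–7.
Rivera vs Ekwueme: Rivera preferred on 2+7+3+1 = 13 ballots; Rivera wins 13–6.
Rivera–Okafor: Rivera 16–3.
Rivera–Quinn: Rivera 10–9.
Rivera beats Aoki, Ekwueme, Okafor, Quinn; loses to Yilmaz — 4 pairwise wins.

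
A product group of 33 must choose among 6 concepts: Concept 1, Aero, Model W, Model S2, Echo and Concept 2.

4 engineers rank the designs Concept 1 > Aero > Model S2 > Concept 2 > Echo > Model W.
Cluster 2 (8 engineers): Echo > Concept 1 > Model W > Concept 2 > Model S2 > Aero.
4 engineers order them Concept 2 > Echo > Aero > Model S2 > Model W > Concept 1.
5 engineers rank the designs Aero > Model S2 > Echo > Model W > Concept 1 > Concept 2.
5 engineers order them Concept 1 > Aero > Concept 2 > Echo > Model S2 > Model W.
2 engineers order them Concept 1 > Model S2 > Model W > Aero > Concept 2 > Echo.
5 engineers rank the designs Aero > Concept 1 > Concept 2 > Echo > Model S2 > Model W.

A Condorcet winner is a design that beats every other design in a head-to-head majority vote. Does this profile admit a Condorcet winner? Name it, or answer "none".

Head-to-head results (33 engineers):
Concept 1 vs Aero: Concept 1, 19–14.
Concept 1 vs Model W: Concept 1 wins 24–9.
Concept 1 vs Model S2: Concept 1 is ranked higher on 4+8+5+2+5 = 24 ballots, Model S2 on 9. Concept 1 wins 24–9.
Concept 1 vs Echo: Concept 1 is ranked higher on 4+5+2+5 = 16 ballots, Echo on 17. Echo wins 17–16.
Concept 1 vs Concept 2: 29 to 4, Concept 1.
Aero vs Model W: Aero is ranked higher on 4+4+5+5+5 = 23 ballots, Model W on 10. Aero wins 23–10.
Aero vs Model S2: Aero wins 23–10.
Aero vs Echo: Aero is ranked higher on 4+5+5+2+5 = 21 ballots, Echo on 12. Aero wins 21–12.
Aero vs Concept 2: Aero, 21–12.
Model W vs Model S2: Model W preferred on 8 ballots; Model S2 wins 25–8.
Model W–Echo: Echo 31–2.
Model W vs Concept 2: Concept 2, 18–15.
Model S2–Echo: Echo 22–11.
Model S2 vs Concept 2: 4+5+2 = 11 for Model S2, 22 for Concept 2 — Concept 2 by 22–11.
Echo vs Concept 2: Echo is ranked higher on 8+5 = 13 ballots, Concept 2 on 20. Concept 2 wins 20–13.
Each design drops at least one matchup (Concept 1 loses to Echo; Aero loses to Concept 1; Model W loses to Concept 1; Model S2 loses to Concept 1; Echo loses to Aero; Concept 2 loses to Concept 1); the cycle Concept 1 beats Aero beats Echo beats Concept 1 rules out a Condorcet winner.

none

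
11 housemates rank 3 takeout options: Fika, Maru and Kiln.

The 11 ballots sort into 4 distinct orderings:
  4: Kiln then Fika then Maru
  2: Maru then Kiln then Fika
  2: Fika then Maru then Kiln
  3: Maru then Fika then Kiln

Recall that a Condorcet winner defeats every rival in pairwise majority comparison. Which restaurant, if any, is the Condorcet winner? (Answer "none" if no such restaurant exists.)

none

Check each pair by majority over 11 ballots:
Fika vs Maru: 6 to 5, Fika.
Fika vs Kiln: Fika preferred on 2+3 = 5 ballots; Kiln wins 6–5.
Maru vs Kiln: Maru is ranked higher on 2+2+3 = 7 ballots, Kiln on 4. Maru wins 7–4.
Each restaurant drops at least one matchup (Fika loses to Kiln; Maru loses to Fika; Kiln loses to Maru); the cycle Fika beats Maru beats Kiln beats Fika rules out a Condorcet winner.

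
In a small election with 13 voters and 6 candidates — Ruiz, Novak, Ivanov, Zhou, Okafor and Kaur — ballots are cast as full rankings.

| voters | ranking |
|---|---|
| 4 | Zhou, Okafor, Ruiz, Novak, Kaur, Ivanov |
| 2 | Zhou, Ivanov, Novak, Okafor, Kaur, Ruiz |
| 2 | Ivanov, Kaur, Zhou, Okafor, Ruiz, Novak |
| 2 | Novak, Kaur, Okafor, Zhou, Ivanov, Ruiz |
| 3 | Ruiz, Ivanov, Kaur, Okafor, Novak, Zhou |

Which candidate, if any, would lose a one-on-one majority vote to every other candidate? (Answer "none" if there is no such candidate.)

none

Pairwise majorities:
Ruiz–Novak: Ruiz 9–4.
Ruiz vs Ivanov: Ruiz, 7–6.
Ruiz–Zhou: Zhou 10–3.
Ruiz vs Okafor: Okafor wins 10–3.
Ruiz vs Kaur: Ruiz, 7–6.
Novak vs Ivanov: Novak is ranked higher on 4+2 = 6 ballots, Ivanov on 7. Ivanov wins 7–6.
Novak vs Zhou: 2+3 = 5 for Novak, 8 for Zhou — Zhou by 8–5.
Novak vs Okafor: Novak preferred on 2+2 = 4 ballots; Okafor wins 9–4.
Novak vs Kaur: Novak preferred on 4+2+2 = 8 ballots; Novak wins 8–5.
Ivanov vs Zhou: 2+3 = 5 for Ivanov, 8 for Zhou — Zhou by 8–5.
Ivanov vs Okafor: Ivanov is ranked higher on 2+2+3 = 7 ballots, Okafor on 6. Ivanov wins 7–6.
Ivanov–Kaur: Ivanov 7–6.
Zhou vs Okafor: Zhou preferred on 4+2+2 = 8 ballots; Zhou wins 8–5.
Zhou vs Kaur: 4+2 = 6 for Zhou, 7 for Kaur — Kaur by 7–6.
Okafor vs Kaur: Kaur wins 7–6.
Each candidate has at least one pairwise win (Ruiz beats Novak; Novak beats Kaur; Ivanov beats Novak; Zhou beats Ruiz; Okafor beats Ruiz; Kaur beats Zhou) — no Condorcet loser.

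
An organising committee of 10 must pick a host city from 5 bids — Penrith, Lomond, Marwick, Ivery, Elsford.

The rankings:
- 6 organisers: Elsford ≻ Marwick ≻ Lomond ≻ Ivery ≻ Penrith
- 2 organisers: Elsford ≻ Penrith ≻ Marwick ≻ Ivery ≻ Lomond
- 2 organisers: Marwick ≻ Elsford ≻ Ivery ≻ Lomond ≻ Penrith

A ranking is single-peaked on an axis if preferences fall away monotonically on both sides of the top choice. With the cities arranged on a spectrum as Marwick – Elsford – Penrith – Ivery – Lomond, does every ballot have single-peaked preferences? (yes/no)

no

Axis positions: Marwick=1, Elsford=2, Penrith=3, Ivery=4, Lomond=5.
Group 1: ranking walks positions 2-1-5-4-3; Lomond is ranked above Penrith even though Penrith lies between Lomond and the peak Elsford on the axis — preferences dip and rise again. Not single-peaked.
Group 2 (peak Elsford at position 2): ranking walks positions 2-3-1-4-5, expanding outward from the peak — single-peaked.
Group 3: ranking walks positions 1-2-4-5-3; Ivery is ranked above Penrith even though Penrith lies between Ivery and the peak Marwick on the axis — preferences dip and rise again. Not single-peaked.
Group 1 violates single-peakedness, so the profile is not single-peaked on this axis.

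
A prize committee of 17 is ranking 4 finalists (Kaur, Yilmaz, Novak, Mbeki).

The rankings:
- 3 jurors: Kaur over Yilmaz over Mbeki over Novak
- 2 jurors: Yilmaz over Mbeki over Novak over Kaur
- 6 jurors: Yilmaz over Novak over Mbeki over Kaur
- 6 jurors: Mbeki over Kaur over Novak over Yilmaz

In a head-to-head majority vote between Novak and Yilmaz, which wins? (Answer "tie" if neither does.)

Ballots ranking Novak above Yilmaz: 6.
Ballots ranking Yilmaz above Novak: 17 − 6 = 11.
Yilmaz wins the head-to-head 11–6.

Yilmaz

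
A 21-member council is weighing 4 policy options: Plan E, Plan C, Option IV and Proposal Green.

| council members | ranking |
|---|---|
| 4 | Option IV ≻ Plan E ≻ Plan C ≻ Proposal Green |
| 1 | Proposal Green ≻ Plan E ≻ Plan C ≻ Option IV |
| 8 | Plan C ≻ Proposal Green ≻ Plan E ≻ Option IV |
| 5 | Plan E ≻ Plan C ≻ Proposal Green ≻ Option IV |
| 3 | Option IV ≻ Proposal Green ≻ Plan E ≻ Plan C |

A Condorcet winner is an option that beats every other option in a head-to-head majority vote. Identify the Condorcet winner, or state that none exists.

Check each pair by majority over 21 ballots:
Plan E vs Plan C: Plan E is ranked higher on 4+1+5+3 = 13 ballots, Plan C on 8. Plan E wins 13–8.
Plan E–Option IV: Plan E 14–7.
Plan E vs Proposal Green: Plan E preferred on 4+5 = 9 ballots; Proposal Green wins 12–9.
Plan C vs Option IV: Plan C is ranked higher on 1+8+5 = 14 ballots, Option IV on 7. Plan C wins 14–7.
Plan C vs Proposal Green: Plan C wins 17–4.
Option IV vs Proposal Green: Option IV is ranked higher on 4+3 = 7 ballots, Proposal Green on 14. Proposal Green wins 14–7.
Every option loses at least once (Plan E loses to Proposal Green; Plan C loses to Plan E; Option IV loses to Plan E; Proposal Green loses to Plan C). The majority relation contains the cycle Plan E beats Plan C beats Proposal Green beats Plan E, so there is no Condorcet winner.

none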